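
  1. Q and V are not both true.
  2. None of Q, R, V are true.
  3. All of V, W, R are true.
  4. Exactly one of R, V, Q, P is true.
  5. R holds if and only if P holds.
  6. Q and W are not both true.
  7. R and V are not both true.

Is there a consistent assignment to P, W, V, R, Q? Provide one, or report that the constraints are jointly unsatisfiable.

UNSATISFIABLE

Case V = True:
  Constraint (2) is violated (V=T) — contradiction.
Case V = False:
  Constraint (3) is violated (V=F) — contradiction.
Both cases fail — unsatisfiable.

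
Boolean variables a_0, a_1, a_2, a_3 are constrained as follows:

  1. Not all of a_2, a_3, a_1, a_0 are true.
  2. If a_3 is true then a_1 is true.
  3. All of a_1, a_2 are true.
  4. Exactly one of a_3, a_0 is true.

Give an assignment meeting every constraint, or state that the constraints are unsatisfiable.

a_0 = False, a_1 = True, a_2 = True, a_3 = True

  (1) {a_2, a_3, a_1, a_0}: 3/4 true — not all ✓
  (2) a_3=T ⇒ a_1: T ✓
  (3) {a_1, a_2}: all 2 true ✓
  (4) {a_3, a_0}: 1 true — exactly one ✓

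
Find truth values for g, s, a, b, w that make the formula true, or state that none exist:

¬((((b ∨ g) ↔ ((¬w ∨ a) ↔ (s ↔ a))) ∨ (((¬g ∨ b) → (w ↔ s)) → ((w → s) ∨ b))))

g=T, s=F, a=F, b=F, w=T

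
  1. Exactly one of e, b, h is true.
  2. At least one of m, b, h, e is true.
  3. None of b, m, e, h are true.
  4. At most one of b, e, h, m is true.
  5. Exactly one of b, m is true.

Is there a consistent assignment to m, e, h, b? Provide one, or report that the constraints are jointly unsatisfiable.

Case m = True:
  Constraint (3) is violated (m=T) — contradiction.
Case m = False:
  (3) forces b = False.
  Constraint (5) is violated (b=F, m=F) — contradiction.
Both cases fail — unsatisfiable.

Unsatisfiable — no assignment works.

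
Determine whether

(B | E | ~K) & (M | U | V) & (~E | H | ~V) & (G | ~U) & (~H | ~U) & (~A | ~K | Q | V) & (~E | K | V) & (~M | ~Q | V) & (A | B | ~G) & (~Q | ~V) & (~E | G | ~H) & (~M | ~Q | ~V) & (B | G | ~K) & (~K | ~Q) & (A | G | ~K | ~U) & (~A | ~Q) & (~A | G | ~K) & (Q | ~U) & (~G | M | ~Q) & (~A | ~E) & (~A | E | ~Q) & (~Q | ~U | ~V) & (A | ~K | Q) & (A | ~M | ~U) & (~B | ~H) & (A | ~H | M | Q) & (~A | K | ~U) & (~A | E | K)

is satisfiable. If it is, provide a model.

K = False, G = False, Q = False, B = True, U = False, M = True, A = False, V = False, H = False, E = False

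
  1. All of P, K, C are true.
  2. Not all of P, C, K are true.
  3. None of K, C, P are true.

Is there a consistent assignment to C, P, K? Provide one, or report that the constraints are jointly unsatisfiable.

The formula is unsatisfiable.

Case C = True:
  Constraint (3) is violated (C=T) — contradiction.
Case C = False:
  Constraint (1) is violated (C=F) — contradiction.
Both cases fail — unsatisfiable.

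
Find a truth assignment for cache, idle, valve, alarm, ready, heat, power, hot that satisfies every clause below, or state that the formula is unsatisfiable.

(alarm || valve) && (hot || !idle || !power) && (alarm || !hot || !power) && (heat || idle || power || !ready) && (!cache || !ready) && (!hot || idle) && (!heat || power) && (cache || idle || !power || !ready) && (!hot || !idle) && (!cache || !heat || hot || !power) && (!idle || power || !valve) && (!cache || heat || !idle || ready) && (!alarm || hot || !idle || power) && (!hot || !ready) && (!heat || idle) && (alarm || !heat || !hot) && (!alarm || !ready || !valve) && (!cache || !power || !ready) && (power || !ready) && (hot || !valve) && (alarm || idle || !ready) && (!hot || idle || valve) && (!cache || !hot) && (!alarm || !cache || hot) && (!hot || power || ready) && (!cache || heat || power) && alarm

Unit clause (alarm) forces alarm = True.
Try cache = True:
  (!cache || !ready) forces ready = False.
  (!cache || !hot) forces hot = False.
  clause (!alarm || !cache || hot) is falsified — backtrack.
So cache = False.
Set idle = False.
  then (!hot || idle) forces hot = False.
  then (!heat || idle) forces heat = False.
  then (hot || !valve) forces valve = False.
Try ready = True:
  (heat || idle || power || !ready) forces power = True.
  clause (cache || idle || !power || !ready) is falsified — backtrack.
So ready = False.
Set power = False.
All clauses satisfied.

cache: False; idle: False; valve: False; alarm: True; ready: False; heat: False; power: False; hot: False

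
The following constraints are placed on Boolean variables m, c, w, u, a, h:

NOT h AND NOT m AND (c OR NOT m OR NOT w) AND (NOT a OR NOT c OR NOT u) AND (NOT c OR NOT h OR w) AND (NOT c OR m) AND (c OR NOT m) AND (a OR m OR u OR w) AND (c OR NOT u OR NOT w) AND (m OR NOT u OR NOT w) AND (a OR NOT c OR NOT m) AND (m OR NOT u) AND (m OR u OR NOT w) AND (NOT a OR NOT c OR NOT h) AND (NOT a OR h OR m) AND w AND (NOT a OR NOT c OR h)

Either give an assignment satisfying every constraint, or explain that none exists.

Case m = True:
  Clause (NOT m) is falsified — contradiction.
Case m = False:
  (NOT h) forces h = False.
  (NOT c OR m) forces c = False.
  (m OR NOT u) forces u = False.
  (m OR u OR NOT w) forces w = False.
  Clause (w) is falsified — contradiction.
Both cases fail, so the formula is unsatisfiable.

No satisfying assignment exists.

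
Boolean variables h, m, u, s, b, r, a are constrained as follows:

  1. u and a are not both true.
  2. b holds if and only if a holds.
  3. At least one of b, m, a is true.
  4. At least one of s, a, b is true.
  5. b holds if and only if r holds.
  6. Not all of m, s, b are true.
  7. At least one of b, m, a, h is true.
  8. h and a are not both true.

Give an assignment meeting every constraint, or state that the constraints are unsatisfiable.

h = True, m = True, u = True, s = True, b = False, r = False, a = False

  (1) u=T, a=F — not both ✓
  (2) b=F, a=F — same ✓
  (3) {b, m, a}: 1 true — at least one ✓
  (4) {s, a, b}: 1 true — at least one ✓
  (5) b=F, r=F — same ✓
  (6) {m, s, b}: 2/3 true — not all ✓
  (7) {b, m, a, h}: 2 true — at least one ✓
  (8) h=T, a=F — not both ✓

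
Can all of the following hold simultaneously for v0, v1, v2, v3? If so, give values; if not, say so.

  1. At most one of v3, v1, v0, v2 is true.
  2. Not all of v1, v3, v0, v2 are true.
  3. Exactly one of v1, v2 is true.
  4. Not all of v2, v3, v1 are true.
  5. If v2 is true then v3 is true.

v0 = False, v1 = True, v2 = False, v3 = False

  (1) {v3, v1, v0, v2}: 1 true — at most one ✓
  (2) {v1, v3, v0, v2}: 1/4 true — not all ✓
  (3) {v1, v2}: 1 true — exactly one ✓
  (4) {v2, v3, v1}: 1/3 true — not all ✓
  (5) v2=F ⇒ v3: vacuous ✓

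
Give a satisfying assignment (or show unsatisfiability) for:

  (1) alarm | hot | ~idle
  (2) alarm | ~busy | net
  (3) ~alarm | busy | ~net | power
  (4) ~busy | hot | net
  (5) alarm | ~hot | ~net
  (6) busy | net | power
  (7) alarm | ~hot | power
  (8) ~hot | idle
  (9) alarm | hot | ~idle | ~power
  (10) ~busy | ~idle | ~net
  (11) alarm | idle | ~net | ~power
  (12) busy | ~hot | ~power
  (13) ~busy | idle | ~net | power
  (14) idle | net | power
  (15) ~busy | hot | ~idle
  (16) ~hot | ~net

alarm = True, idle = True, busy = False, power = True, net = True, hot = False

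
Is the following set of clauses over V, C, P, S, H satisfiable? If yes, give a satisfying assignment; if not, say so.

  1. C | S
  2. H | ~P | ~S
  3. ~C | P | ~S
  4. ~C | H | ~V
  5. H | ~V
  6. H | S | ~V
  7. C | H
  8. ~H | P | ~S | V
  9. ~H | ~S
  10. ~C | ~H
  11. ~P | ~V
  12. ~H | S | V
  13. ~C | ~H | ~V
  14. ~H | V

V = False, C = True, P = True, S = False, H = False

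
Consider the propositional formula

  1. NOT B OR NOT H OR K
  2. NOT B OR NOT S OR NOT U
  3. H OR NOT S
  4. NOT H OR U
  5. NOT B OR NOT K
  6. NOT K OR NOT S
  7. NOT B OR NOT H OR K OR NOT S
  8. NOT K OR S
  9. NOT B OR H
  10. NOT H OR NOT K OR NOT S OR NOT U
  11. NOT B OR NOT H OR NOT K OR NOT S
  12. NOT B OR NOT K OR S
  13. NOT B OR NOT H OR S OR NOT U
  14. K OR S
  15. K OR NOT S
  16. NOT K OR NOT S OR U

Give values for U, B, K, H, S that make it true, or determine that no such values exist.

No satisfying assignment exists.

Case K = True:
  (NOT B OR NOT K) forces B = False.
  (NOT K OR NOT S) forces S = False.
  Clause (NOT K OR S) is falsified — contradiction.
Case K = False:
  (K OR S) forces S = True.
  Clause (K OR NOT S) is falsified — contradiction.
Both cases fail, so the formula is unsatisfiable.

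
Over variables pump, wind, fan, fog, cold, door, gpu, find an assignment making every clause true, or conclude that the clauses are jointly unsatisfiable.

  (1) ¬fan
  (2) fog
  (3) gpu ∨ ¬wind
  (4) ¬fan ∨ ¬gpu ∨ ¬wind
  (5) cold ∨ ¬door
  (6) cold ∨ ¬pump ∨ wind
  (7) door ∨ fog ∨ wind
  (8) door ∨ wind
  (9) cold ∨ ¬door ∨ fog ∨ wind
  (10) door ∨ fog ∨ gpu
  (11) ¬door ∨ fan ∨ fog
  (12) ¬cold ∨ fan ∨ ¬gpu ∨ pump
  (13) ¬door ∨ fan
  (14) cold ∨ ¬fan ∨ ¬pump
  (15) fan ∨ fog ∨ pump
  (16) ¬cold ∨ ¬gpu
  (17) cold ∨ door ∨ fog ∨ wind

pump: True, wind: True, fan: False, fog: True, cold: False, door: False, gpu: True

Unit clause (¬fan) forces fan = False.
Unit clause (fog) forces fog = True.
In (¬door ∨ fan) only ¬door is left, so door = False.
In (door ∨ wind) only wind is left, so wind = True.
In (gpu ∨ ¬wind) only gpu is left, so gpu = True.
In (¬cold ∨ ¬gpu) only ¬cold is left, so cold = False.
Set pump = True.
All clauses satisfied.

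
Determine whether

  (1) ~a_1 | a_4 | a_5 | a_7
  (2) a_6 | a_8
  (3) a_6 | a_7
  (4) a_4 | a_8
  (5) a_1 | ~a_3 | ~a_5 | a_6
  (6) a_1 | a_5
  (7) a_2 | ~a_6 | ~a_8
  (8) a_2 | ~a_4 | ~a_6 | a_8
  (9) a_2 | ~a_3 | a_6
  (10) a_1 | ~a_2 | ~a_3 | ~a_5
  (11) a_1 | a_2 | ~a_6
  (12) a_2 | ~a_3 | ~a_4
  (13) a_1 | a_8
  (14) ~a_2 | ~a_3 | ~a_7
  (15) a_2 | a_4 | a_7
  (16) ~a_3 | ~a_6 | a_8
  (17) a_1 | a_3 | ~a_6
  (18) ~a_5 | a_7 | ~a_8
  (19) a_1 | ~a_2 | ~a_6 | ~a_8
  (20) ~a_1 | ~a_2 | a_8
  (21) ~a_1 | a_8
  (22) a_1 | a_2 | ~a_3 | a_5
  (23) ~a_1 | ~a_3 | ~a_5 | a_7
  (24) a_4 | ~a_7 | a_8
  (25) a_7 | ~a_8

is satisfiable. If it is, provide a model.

Set a_1 = False.
  then (a_1 | a_5) forces a_5 = True.
  then (a_1 | a_8) forces a_8 = True.
  then (~a_5 | a_7 | ~a_8) forces a_7 = True.
Set a_2 = True.
  then (a_1 | ~a_2 | ~a_3 | ~a_5) forces a_3 = False.
  then (a_1 | a_3 | ~a_6) forces a_6 = False.
Set a_4 = True.
All clauses satisfied.

a_1: False, a_2: True, a_3: False, a_4: True, a_5: True, a_6: False, a_7: True, a_8: True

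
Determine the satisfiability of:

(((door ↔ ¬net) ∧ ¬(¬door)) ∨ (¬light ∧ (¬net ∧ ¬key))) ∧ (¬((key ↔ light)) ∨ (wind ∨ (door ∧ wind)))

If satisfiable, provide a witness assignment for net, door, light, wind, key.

net=F, door=F, light=F, wind=T, key=F

  ((door ↔ ¬net) ∧ ¬(¬door)) ∨ (¬light ∧ (¬net ∧ ¬key)) = True
    (door ↔ ¬net) ∧ ¬(¬door) = False
      door ↔ ¬net = False
        ¬net = True
      ¬(¬door) = False
        ¬door = True
    ¬light ∧ (¬net ∧ ¬key) = True
      ¬light = True
      ¬net ∧ ¬key = True
        ¬net = True
        ¬key = True
  ¬((key ↔ light)) ∨ (wind ∨ (door ∧ wind)) = True
    ¬((key ↔ light)) = False
      key ↔ light = True
    wind ∨ (door ∧ wind) = True
      door ∧ wind = False
Both conjuncts True, so the formula holds.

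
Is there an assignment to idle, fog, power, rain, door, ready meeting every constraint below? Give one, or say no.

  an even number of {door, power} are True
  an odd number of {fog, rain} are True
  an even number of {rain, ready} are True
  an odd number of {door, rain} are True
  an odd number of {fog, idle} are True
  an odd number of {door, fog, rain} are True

idle=T, fog=F, power=F, rain=T, door=F, ready=T

{door, power}: 0 true → even ✓
{fog, rain}: 1 true → odd ✓
{rain, ready}: 2 true → even ✓
{door, rain}: 1 true → odd ✓
{fog, idle}: 1 true → odd ✓
{door, fog, rain}: 1 true → odd ✓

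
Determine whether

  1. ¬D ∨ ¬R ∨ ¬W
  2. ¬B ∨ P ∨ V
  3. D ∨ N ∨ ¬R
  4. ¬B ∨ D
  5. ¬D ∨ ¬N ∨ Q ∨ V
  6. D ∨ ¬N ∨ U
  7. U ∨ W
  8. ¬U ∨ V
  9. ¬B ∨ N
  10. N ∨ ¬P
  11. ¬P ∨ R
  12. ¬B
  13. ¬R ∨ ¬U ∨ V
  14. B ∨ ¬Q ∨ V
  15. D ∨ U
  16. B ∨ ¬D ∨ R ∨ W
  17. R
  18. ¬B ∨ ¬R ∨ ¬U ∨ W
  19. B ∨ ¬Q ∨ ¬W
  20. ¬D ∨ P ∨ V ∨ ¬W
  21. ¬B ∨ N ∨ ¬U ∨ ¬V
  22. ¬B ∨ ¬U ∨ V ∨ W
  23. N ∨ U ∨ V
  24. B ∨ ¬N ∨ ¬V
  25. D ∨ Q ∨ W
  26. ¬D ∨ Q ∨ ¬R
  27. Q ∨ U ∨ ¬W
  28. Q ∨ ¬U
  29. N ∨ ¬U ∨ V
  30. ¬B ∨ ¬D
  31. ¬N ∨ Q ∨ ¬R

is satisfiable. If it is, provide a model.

R = True, V = True, U = True, P = False, N = False, Q = True, D = True, W = False, B = False

Unit clause (¬B) forces B = False.
Unit clause (R) forces R = True.
Try V = False:
  (¬U ∨ V) forces U = False.
  (U ∨ W) forces W = True.
  (¬D ∨ ¬R ∨ ¬W) forces D = False.
  clause (D ∨ U) is falsified — backtrack.
So V = True.
  then (B ∨ ¬N ∨ ¬V) forces N = False.
  then (D ∨ N ∨ ¬R) forces D = True.
  then (N ∨ ¬P) forces P = False.
  then (¬D ∨ Q ∨ ¬R) forces Q = True.
  then (¬D ∨ ¬R ∨ ¬W) forces W = False.
  then (U ∨ W) forces U = True.
All clauses satisfied.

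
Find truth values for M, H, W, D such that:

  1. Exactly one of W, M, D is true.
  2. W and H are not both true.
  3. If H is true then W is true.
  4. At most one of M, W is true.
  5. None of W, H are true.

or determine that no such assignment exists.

M = True; H = False; W = False; D = False

  (1) {W, M, D}: 1 true — exactly one ✓
  (2) W=F, H=F — not both ✓
  (3) H=F ⇒ W: vacuous ✓
  (4) {M, W}: 1 true — at most one ✓
  (5) {W, H}: 0 true — none ✓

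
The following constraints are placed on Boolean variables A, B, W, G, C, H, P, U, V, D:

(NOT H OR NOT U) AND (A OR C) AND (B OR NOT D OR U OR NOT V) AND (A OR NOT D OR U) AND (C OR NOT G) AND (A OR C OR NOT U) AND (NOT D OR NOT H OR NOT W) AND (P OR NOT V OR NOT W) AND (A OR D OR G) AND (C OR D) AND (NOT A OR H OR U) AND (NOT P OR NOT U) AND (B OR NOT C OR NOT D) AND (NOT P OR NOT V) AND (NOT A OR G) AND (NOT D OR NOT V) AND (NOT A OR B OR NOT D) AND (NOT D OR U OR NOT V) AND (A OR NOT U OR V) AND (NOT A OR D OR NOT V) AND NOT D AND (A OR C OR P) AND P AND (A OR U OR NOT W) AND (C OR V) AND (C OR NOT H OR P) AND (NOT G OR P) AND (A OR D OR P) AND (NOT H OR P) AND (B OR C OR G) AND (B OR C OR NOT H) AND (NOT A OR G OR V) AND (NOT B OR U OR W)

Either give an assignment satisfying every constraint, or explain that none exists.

Unit clause (NOT D) forces D = False.
Unit clause (P) forces P = True.
In (C OR D) only C is left, so C = True.
In (NOT P OR NOT U) only NOT U is left, so U = False.
In (NOT P OR NOT V) only NOT V is left, so V = False.
Set A = True.
  then (NOT A OR H OR U) forces H = True.
  then (NOT A OR G) forces G = True.
Set B = True.
  then (NOT B OR U OR W) forces W = True.
All clauses satisfied.

A=T, B=T, W=T, G=T, C=T, H=T, P=T, U=F, V=F, D=F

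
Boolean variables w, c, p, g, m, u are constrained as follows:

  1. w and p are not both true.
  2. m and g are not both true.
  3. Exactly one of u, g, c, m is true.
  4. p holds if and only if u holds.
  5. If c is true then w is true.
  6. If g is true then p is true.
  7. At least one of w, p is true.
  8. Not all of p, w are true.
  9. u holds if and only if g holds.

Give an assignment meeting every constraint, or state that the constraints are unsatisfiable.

w=T, c=F, p=F, g=F, m=T, u=F

  (1) w=T, p=F — not both ✓
  (2) m=T, g=F — not both ✓
  (3) {u, g, c, m}: 1 true — exactly one ✓
  (4) p=F, u=F — same ✓
  (5) c=F ⇒ w: vacuous ✓
  (6) g=F ⇒ p: vacuous ✓
  (7) {w, p}: 1 true — at least one ✓
  (8) {p, w}: 1/2 true — not all ✓
  (9) u=F, g=F — same ✓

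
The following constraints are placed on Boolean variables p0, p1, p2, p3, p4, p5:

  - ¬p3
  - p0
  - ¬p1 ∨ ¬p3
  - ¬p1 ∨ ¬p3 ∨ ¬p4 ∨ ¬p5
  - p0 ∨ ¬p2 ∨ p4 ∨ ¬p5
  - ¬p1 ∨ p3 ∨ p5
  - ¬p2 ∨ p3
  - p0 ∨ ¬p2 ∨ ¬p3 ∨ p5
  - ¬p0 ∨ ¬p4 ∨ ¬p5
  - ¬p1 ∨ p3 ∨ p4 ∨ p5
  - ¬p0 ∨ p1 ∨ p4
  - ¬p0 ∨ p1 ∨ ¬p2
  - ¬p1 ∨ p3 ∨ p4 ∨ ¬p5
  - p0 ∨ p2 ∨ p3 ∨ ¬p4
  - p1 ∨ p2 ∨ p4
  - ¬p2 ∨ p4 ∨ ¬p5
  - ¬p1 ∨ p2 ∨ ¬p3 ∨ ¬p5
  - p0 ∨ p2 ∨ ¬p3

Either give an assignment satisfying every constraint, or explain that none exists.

Unit clause (¬p3) forces p3 = False.
Unit clause (p0) forces p0 = True.
In (¬p2 ∨ p3) only ¬p2 is left, so p2 = False.
Try p1 = True:
  (¬p1 ∨ p3 ∨ p5) forces p5 = True.
  (¬p0 ∨ ¬p4 ∨ ¬p5) forces p4 = False.
  clause (¬p1 ∨ p3 ∨ p4 ∨ ¬p5) is falsified — backtrack.
So p1 = False.
  then (¬p0 ∨ p1 ∨ p4) forces p4 = True.
  then (¬p0 ∨ ¬p4 ∨ ¬p5) forces p5 = False.
All clauses satisfied.

p0 = True; p1 = False; p2 = False; p3 = False; p4 = True; p5 = False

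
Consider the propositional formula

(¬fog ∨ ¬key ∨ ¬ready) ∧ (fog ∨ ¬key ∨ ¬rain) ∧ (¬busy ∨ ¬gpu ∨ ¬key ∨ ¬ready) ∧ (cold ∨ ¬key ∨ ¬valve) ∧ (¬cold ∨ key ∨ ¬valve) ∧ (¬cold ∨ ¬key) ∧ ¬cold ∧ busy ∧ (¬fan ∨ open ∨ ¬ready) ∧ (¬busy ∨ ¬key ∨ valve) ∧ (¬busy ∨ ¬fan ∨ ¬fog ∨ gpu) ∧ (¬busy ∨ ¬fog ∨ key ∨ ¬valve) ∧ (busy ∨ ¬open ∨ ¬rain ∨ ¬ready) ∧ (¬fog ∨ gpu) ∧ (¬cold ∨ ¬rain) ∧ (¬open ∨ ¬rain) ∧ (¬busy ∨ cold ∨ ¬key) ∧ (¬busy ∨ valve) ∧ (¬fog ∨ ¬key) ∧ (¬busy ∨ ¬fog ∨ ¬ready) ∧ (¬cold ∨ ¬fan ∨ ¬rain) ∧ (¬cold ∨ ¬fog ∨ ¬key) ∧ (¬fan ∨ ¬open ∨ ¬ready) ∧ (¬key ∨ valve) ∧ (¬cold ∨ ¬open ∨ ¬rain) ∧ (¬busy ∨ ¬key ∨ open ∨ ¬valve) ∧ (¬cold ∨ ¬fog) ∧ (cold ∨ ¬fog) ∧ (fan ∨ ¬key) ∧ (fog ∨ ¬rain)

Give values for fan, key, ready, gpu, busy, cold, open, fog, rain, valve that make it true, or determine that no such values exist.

Unit clause (¬cold) forces cold = False.
Unit clause (busy) forces busy = True.
In (¬busy ∨ cold ∨ ¬key) only ¬key is left, so key = False.
In (¬busy ∨ valve) only valve is left, so valve = True.
In (cold ∨ ¬fog) only ¬fog is left, so fog = False.
In (fog ∨ ¬rain) only ¬rain is left, so rain = False.
Set fan = False.
Set ready = True.
Set gpu = True.
Set open = True.
All clauses satisfied.

fan: False, key: False, ready: True, gpu: True, busy: True, cold: False, open: True, fog: False, rain: False, valve: True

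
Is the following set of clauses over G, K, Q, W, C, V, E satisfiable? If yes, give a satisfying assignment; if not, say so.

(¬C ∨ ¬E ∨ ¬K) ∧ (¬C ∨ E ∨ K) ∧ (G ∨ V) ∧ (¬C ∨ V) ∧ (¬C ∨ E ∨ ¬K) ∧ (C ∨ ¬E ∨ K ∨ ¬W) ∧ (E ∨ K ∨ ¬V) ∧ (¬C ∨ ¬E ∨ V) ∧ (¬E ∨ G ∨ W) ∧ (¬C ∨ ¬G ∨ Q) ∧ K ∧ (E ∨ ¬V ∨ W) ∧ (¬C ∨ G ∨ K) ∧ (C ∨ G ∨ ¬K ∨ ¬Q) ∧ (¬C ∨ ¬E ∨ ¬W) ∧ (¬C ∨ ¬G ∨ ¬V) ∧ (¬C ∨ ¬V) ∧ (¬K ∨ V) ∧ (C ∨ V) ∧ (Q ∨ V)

Unit clause (K) forces K = True.
In (¬K ∨ V) only V is left, so V = True.
In (¬C ∨ ¬V) only ¬C is left, so C = False.
Set G = True.
Set Q = True.
Set W = True.
Set E = True.
All clauses satisfied.

G=T; K=T; Q=T; W=T; C=F; V=T; E=T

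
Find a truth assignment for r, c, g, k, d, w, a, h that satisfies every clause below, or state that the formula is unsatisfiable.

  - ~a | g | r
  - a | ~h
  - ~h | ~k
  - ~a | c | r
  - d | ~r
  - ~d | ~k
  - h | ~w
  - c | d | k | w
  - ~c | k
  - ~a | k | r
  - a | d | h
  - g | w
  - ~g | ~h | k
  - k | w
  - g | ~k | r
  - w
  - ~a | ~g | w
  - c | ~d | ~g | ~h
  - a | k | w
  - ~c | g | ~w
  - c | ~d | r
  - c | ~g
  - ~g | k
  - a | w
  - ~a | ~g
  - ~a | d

Unit clause (w) forces w = True.
In (h | ~w) only h is left, so h = True.
In (a | ~h) only a is left, so a = True.
In (~h | ~k) only ~k is left, so k = False.
In (~c | k) only ~c is left, so c = False.
In (~a | k | r) only r is left, so r = True.
In (~g | ~h | k) only ~g is left, so g = False.
In (~a | d) only d is left, so d = True.
All clauses satisfied.

r=T, c=F, g=F, k=F, d=T, w=T, a=T, h=T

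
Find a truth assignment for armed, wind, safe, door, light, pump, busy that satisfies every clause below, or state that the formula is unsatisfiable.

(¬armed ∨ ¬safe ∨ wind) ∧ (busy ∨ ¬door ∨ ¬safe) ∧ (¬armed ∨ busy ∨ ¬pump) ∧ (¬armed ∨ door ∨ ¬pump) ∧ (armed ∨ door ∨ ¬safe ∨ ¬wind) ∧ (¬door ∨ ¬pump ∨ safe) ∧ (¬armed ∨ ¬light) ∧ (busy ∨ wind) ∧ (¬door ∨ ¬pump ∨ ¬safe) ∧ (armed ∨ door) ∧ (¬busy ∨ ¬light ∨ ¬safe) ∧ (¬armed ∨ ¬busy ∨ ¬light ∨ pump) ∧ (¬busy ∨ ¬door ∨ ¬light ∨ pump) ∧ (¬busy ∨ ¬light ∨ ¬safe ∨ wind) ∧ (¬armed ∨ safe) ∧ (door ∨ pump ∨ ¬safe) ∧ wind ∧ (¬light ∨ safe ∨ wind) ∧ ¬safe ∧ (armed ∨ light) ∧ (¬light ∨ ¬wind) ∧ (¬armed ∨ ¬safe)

Unsatisfiable

Case wind = True:
  (¬safe) forces safe = False.
  (¬armed ∨ safe) forces armed = False.
  (armed ∨ door) forces door = True.
  (¬door ∨ ¬pump ∨ safe) forces pump = False.
  (armed ∨ light) forces light = True.
  Clause (¬light ∨ ¬wind) is falsified — contradiction.
Case wind = False:
  Clause (wind) is falsified — contradiction.
Both cases fail, so the formula is unsatisfiable.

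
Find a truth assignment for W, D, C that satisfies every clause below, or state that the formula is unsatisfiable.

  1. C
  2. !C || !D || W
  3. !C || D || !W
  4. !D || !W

Unit clause (C) forces C = True.
Try W = True:
  (!C || D || !W) forces D = True.
  clause (!D || !W) is falsified — backtrack.
So W = False.
  then (!C || !D || W) forces D = False.
Check each clause:
  (C): C holds.
  (!C || !D || W): !D holds.
  (!C || D || !W): !W holds.
  (!D || !W): !D holds.
All clauses satisfied.

W=F, D=F, C=T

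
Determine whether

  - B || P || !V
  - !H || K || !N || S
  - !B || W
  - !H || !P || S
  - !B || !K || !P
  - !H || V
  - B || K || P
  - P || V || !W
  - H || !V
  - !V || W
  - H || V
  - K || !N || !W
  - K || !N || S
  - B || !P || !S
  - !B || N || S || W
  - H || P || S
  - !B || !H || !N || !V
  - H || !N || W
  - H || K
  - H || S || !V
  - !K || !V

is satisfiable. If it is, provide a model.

Try K = True:
  (!K || !V) forces V = False.
  (!H || V) forces H = False.
  clause (H || V) is falsified — backtrack.
So K = False.
  then (H || K) forces H = True.
  then (!H || V) forces V = True.
  then (!V || W) forces W = True.
  then (K || !N || !W) forces N = False.
Set P = False.
  then (B || P || !V) forces B = True.
Set S = False.
All clauses satisfied.

K = False, P = False, B = True, N = False, V = True, H = True, S = False, W = True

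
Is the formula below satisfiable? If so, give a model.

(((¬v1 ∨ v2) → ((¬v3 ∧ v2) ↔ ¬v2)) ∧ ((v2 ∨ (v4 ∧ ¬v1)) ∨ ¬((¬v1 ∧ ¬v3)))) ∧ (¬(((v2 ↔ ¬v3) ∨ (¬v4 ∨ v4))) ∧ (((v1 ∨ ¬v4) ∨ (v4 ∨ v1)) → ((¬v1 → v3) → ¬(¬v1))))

The conjunct ¬(((v2 ↔ ¬v3) ∨ (¬v4 ∨ v4))) is unsatisfiable on its own:
  v2=F, v3=F, v4=F: evaluates to False.
  v2=F, v3=F, v4=T: evaluates to False.
  v2=F, v3=T, v4=F: evaluates to False.
  v2=F, v3=T, v4=T: evaluates to False.
  v2=T, v3=F, v4=F: evaluates to False.
  v2=T, v3=F, v4=T: evaluates to False.
  v2=T, v3=T, v4=F: evaluates to False.
  v2=T, v3=T, v4=T: evaluates to False.
So the whole conjunction is unsatisfiable.

Unsatisfiable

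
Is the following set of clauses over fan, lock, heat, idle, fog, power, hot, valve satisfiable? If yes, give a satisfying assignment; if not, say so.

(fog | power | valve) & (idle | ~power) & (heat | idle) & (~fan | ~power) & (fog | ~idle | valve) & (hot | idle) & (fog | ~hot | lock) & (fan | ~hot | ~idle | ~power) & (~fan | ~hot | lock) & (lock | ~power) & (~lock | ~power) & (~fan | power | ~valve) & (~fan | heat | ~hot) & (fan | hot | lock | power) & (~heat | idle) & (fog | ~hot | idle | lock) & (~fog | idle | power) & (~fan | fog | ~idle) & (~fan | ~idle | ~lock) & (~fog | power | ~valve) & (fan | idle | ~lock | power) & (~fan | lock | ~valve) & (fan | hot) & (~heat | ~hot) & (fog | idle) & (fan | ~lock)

fan=T, lock=F, heat=F, idle=T, fog=T, power=F, hot=F, valve=F

Set fan = True.
  then (~fan | ~power) forces power = False.
  then (~fan | power | ~valve) forces valve = False.
  then (fog | power | valve) forces fog = True.
  then (~fog | idle | power) forces idle = True.
  then (~fan | ~idle | ~lock) forces lock = False.
  then (~fan | ~hot | lock) forces hot = False.
Set heat = False.
All clauses satisfied.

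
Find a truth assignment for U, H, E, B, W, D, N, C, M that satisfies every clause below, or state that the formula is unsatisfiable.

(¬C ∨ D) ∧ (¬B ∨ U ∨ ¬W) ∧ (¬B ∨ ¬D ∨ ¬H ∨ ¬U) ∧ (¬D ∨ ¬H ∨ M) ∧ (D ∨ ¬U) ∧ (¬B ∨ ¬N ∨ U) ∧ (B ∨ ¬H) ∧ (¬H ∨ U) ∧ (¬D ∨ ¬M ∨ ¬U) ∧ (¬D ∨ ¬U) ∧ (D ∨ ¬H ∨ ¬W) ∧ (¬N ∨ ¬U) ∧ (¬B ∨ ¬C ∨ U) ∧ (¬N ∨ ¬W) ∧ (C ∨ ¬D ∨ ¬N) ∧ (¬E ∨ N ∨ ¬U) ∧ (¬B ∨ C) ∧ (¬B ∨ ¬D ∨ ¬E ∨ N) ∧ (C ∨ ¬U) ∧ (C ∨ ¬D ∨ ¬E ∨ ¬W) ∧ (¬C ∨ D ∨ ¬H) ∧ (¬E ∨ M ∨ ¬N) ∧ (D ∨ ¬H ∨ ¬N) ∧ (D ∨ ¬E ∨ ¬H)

Try U = True:
  (D ∨ ¬U) forces D = True.
  clause (¬D ∨ ¬U) is falsified — backtrack.
So U = False.
  then (¬H ∨ U) forces H = False.
Set E = True.
Try B = True:
  (¬B ∨ U ∨ ¬W) forces W = False.
  (¬B ∨ ¬N ∨ U) forces N = False.
  (¬B ∨ ¬C ∨ U) forces C = False.
  clause (¬B ∨ C) is falsified — backtrack.
So B = False.
Set W = False.
Set D = False.
  then (¬C ∨ D) forces C = False.
Set N = False.
Set M = False.
All clauses satisfied.

U: False; H: False; E: True; B: False; W: False; D: False; N: False; C: False; M: False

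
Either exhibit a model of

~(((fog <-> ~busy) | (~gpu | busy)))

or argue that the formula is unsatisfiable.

gpu = True, busy = False, fog = False

  ~(((fog <-> ~busy) | (~gpu | busy))) = True
    (fog <-> ~busy) | (~gpu | busy) = False
      fog <-> ~busy = False
        ~busy = True
      ~gpu | busy = False
        ~gpu = False
The formula evaluates to True.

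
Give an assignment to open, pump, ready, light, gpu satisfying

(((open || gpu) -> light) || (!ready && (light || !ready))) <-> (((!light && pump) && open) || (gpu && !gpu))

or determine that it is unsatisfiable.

open = False, pump = False, ready = True, light = False, gpu = True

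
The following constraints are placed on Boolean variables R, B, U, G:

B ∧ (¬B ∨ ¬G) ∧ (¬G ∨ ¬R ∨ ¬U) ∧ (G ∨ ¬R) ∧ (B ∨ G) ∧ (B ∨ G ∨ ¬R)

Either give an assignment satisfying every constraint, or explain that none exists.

Unit clause (B) forces B = True.
In (¬B ∨ ¬G) only ¬G is left, so G = False.
In (G ∨ ¬R) only ¬R is left, so R = False.
Set U = True.
Check each clause:
  (B): B holds.
  (¬B ∨ ¬G): ¬G holds.
  (¬G ∨ ¬R ∨ ¬U): ¬G holds.
  (G ∨ ¬R): ¬R holds.
  (B ∨ G): B holds.
  (B ∨ G ∨ ¬R): B holds.
All clauses satisfied.

R = False; B = True; U = True; G = False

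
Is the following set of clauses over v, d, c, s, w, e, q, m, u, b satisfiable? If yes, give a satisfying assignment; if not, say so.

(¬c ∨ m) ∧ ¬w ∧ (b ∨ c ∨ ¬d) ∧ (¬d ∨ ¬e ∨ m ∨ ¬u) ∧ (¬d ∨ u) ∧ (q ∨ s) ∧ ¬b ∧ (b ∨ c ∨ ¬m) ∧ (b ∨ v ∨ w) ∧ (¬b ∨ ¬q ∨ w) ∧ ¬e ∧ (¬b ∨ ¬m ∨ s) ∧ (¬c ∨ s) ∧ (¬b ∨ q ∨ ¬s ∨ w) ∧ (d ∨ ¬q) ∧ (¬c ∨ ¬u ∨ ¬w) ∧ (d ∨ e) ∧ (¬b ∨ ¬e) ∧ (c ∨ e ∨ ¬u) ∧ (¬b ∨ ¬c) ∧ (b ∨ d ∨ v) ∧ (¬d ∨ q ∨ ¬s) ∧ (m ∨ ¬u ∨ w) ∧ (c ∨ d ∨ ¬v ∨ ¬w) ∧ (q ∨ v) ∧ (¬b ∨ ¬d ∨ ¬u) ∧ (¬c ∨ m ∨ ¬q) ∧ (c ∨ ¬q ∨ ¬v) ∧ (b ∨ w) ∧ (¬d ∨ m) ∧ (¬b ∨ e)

Unsatisfiable — no assignment works.

Case w = True:
  Clause (¬w) is falsified — contradiction.
Case w = False:
  (¬b) forces b = False.
  Clause (b ∨ w) is falsified — contradiction.
Both cases fail, so the formula is unsatisfiable.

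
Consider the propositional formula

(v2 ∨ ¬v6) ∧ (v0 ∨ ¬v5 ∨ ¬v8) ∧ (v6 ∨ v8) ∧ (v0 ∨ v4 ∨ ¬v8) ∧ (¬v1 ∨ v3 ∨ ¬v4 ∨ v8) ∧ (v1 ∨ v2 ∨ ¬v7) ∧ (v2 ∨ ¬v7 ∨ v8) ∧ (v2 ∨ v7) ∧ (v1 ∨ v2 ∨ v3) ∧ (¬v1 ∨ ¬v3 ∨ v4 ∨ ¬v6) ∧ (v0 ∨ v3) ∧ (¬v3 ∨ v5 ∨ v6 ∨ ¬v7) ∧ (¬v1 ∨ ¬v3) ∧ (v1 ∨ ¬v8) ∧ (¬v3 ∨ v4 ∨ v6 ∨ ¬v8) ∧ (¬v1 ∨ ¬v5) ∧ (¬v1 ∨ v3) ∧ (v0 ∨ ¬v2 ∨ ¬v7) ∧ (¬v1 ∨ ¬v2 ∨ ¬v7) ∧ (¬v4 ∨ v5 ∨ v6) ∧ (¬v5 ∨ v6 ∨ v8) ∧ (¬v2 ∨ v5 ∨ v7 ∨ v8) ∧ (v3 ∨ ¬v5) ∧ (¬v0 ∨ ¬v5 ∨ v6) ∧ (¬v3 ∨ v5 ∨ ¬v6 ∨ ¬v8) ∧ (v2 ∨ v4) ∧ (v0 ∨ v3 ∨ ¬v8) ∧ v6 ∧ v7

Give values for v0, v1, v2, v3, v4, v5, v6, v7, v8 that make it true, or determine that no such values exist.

Unit clause (v6) forces v6 = True.
Unit clause (v7) forces v7 = True.
In (v2 ∨ ¬v6) only v2 is left, so v2 = True.
In (v0 ∨ ¬v2 ∨ ¬v7) only v0 is left, so v0 = True.
In (¬v1 ∨ ¬v2 ∨ ¬v7) only ¬v1 is left, so v1 = False.
In (v1 ∨ ¬v8) only ¬v8 is left, so v8 = False.
Set v3 = False.
  then (v3 ∨ ¬v5) forces v5 = False.
Set v4 = False.
All clauses satisfied.

v0 = True; v1 = False; v2 = True; v3 = False; v4 = False; v5 = False; v6 = True; v7 = True; v8 = False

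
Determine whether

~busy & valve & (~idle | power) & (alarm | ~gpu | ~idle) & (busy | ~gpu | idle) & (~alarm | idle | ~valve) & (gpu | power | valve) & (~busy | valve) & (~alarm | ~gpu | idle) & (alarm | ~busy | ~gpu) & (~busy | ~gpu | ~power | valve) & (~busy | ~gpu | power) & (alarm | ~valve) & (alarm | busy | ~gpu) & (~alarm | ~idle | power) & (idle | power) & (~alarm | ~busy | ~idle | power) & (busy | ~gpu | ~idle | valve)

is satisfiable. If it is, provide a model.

alarm = True; power = True; valve = True; busy = False; gpu = True; idle = True

Unit clause (~busy) forces busy = False.
Unit clause (valve) forces valve = True.
In (alarm | ~valve) only alarm is left, so alarm = True.
In (~alarm | idle | ~valve) only idle is left, so idle = True.
In (~alarm | ~idle | power) only power is left, so power = True.
Set gpu = True.
All clauses satisfied.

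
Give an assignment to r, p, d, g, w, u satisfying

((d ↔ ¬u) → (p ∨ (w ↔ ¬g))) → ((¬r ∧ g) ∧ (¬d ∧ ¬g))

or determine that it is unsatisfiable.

r = True; p = False; d = True; g = False; w = False; u = False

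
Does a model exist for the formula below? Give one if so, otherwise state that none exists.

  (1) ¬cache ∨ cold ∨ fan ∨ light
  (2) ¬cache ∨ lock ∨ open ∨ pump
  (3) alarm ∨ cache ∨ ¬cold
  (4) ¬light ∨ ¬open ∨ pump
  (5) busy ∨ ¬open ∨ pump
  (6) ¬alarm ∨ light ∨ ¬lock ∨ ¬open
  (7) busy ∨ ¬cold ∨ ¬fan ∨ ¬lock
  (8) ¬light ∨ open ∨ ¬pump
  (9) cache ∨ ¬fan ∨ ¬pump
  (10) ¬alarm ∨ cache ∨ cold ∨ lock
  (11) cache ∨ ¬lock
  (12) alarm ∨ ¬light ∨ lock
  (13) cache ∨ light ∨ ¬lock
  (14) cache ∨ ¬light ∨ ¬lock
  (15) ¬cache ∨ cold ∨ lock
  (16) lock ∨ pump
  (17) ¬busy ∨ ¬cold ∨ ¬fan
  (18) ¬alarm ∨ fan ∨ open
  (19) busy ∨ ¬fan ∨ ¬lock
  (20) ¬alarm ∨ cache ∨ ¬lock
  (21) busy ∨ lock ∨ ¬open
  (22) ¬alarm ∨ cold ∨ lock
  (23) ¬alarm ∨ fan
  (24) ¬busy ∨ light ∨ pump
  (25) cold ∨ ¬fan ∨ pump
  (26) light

alarm = False, lock = True, cache = True, busy = True, open = True, fan = True, cold = False, pump = True, light = True

Unit clause (light) forces light = True.
Set alarm = False.
  then (alarm ∨ ¬light ∨ lock) forces lock = True.
  then (cache ∨ ¬light ∨ ¬lock) forces cache = True.
Set busy = True.
Set open = True.
  then (¬light ∨ ¬open ∨ pump) forces pump = True.
Set fan = True.
  then (¬busy ∨ ¬cold ∨ ¬fan) forces cold = False.
All clauses satisfied.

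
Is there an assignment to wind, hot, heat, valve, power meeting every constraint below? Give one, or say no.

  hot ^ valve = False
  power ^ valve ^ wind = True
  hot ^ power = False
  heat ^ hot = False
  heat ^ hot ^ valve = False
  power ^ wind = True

wind=T; hot=F; heat=F; valve=F; power=F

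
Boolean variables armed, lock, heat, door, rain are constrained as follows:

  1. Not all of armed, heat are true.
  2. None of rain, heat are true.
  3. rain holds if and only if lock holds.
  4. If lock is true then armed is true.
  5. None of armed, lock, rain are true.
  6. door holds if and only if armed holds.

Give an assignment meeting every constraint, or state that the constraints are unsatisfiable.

armed: False, lock: False, heat: False, door: False, rain: False

  (1) {armed, heat}: 0/2 true — not all ✓
  (2) {rain, heat}: 0 true — none ✓
  (3) rain=F, lock=F — same ✓
  (4) lock=F ⇒ armed: vacuous ✓
  (5) {armed, lock, rain}: 0 true — none ✓
  (6) door=F, armed=F — same ✓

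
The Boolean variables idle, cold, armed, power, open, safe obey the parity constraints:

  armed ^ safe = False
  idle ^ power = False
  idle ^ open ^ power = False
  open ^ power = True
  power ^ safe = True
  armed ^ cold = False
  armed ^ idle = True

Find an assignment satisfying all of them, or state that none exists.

idle=T; cold=F; armed=F; power=T; open=F; safe=F

armed ^ safe = F ^ F = False ✓
idle ^ power = T ^ T = False ✓
idle ^ open ^ power = T ^ F ^ T = False ✓
open ^ power = F ^ T = True ✓
power ^ safe = T ^ F = True ✓
armed ^ cold = F ^ F = False ✓
armed ^ idle = F ^ T = True ✓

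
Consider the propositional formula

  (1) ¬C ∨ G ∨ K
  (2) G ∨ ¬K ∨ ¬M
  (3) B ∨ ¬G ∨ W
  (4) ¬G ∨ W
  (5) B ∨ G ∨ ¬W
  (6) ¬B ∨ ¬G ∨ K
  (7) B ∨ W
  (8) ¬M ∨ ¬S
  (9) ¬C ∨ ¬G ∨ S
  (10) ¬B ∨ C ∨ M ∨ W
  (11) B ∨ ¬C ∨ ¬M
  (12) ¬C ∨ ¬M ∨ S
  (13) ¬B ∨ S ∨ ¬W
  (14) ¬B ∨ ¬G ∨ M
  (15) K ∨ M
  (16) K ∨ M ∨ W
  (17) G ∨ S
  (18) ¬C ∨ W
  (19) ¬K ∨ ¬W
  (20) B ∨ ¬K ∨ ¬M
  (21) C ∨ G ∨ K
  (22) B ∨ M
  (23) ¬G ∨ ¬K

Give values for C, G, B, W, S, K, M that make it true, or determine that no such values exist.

Set C = False.
Set G = True.
  then (¬G ∨ W) forces W = True.
  then (¬K ∨ ¬W) forces K = False.
  then (¬B ∨ ¬G ∨ K) forces B = False.
  then (K ∨ M) forces M = True.
  then (¬M ∨ ¬S) forces S = False.
All clauses satisfied.

C = False, G = True, B = False, W = True, S = False, K = False, M = True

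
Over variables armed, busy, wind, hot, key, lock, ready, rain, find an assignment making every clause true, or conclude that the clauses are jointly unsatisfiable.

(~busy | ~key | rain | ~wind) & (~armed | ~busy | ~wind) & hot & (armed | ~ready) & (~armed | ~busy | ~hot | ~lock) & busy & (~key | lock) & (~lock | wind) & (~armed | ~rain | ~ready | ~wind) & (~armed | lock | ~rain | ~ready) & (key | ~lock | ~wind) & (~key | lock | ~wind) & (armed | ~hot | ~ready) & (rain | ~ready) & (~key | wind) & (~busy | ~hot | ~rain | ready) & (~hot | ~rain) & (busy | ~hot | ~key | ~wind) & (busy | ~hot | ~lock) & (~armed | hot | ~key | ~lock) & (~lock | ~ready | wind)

Unit clause (hot) forces hot = True.
Unit clause (busy) forces busy = True.
In (~hot | ~rain) only ~rain is left, so rain = False.
In (rain | ~ready) only ~ready is left, so ready = False.
Set armed = False.
Set wind = True.
  then (~busy | ~key | rain | ~wind) forces key = False.
  then (key | ~lock | ~wind) forces lock = False.
All clauses satisfied.

armed = False, busy = True, wind = True, hot = True, key = False, lock = False, ready = False, rain = False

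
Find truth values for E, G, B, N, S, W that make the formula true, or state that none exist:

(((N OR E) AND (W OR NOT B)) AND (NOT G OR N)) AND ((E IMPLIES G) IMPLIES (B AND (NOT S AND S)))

E: True, G: False, B: False, N: True, S: True, W: True

  ((N OR E) AND (W OR NOT B)) AND (NOT G OR N) = True
    (N OR E) AND (W OR NOT B) = True
      N OR E = True
      W OR NOT B = True
        NOT B = True
    NOT G OR N = True
      NOT G = True
  (E IMPLIES G) IMPLIES (B AND (NOT S AND S)) = True
    E IMPLIES G = False
    B AND (NOT S AND S) = False
      NOT S AND S = False
        NOT S = False
Both conjuncts True, so the formula holds.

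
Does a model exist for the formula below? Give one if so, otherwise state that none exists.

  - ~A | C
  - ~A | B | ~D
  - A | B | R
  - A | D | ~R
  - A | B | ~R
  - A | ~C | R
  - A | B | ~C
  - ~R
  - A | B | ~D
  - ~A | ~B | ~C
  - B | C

D=F; C=T; R=F; A=T; B=F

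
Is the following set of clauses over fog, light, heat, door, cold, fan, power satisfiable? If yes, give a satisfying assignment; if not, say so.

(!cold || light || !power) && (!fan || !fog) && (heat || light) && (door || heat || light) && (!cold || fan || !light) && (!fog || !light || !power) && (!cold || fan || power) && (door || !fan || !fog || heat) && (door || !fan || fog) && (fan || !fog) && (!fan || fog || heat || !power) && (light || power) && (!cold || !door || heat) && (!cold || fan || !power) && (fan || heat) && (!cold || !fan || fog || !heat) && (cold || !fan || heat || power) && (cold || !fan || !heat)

fog = False, light = False, heat = True, door = True, cold = False, fan = False, power = True

Try fog = True:
  (!fan || !fog) forces fan = False.
  clause (fan || !fog) is falsified — backtrack.
So fog = False.
Set light = False.
  then (heat || light) forces heat = True.
  then (light || power) forces power = True.
  then (!cold || light || !power) forces cold = False.
  then (cold || !fan || !heat) forces fan = False.
Set door = True.
All clauses satisfied.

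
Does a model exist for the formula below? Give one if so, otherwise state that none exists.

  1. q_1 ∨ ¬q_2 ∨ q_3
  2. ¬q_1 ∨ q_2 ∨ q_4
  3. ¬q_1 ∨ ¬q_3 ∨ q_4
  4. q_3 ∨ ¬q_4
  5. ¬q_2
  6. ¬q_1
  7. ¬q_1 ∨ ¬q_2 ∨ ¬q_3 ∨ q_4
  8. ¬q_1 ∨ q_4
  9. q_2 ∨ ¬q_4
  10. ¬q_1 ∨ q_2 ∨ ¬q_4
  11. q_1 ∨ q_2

Case q_1 = True:
  Clause (¬q_1) is falsified — contradiction.
Case q_1 = False:
  (¬q_2) forces q_2 = False.
  Clause (q_1 ∨ q_2) is falsified — contradiction.
Both cases fail, so the formula is unsatisfiable.

Unsatisfiable — no assignment works.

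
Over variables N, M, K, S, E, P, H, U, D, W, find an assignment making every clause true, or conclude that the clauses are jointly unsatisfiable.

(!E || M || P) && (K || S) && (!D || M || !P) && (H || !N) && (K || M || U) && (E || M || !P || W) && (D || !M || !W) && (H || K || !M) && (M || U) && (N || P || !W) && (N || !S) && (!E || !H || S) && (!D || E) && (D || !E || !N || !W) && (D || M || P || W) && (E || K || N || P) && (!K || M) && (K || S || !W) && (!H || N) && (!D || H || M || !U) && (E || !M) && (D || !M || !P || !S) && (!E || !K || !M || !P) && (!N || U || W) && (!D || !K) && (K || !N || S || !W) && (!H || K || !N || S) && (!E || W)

N: True, M: True, K: False, S: True, E: True, P: True, H: True, U: True, D: True, W: True

Set N = True.
  then (H || !N) forces H = True.
Set M = True.
  then (E || !M) forces E = True.
  then (!E || W) forces W = True.
  then (D || !M || !W) forces D = True.
  then (!E || !H || S) forces S = True.
  then (!D || !K) forces K = False.
Set P = True.
Set U = True.
All clauses satisfied.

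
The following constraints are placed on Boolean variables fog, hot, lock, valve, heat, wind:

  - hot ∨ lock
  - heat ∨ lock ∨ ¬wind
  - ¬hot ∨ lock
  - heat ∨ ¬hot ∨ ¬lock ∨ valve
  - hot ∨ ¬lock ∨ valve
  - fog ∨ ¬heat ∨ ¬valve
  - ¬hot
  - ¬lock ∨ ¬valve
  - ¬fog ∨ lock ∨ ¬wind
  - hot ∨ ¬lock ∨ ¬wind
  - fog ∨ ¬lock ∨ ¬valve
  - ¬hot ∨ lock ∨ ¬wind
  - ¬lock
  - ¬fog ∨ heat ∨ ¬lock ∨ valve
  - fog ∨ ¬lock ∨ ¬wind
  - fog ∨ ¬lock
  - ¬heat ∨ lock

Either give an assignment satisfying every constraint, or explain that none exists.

Unsatisfiable — no assignment works.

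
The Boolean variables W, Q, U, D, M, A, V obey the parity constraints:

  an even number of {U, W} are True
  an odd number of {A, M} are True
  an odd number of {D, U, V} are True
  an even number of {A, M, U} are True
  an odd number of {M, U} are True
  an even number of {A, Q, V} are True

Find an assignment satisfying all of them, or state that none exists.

W = True; Q = False; U = True; D = True; M = False; A = True; V = True

{U, W}: 2 true → even ✓
{A, M}: 1 true → odd ✓
{D, U, V}: 3 true → odd ✓
{A, M, U}: 2 true → even ✓
{M, U}: 1 true → odd ✓
{A, Q, V}: 2 true → even ✓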